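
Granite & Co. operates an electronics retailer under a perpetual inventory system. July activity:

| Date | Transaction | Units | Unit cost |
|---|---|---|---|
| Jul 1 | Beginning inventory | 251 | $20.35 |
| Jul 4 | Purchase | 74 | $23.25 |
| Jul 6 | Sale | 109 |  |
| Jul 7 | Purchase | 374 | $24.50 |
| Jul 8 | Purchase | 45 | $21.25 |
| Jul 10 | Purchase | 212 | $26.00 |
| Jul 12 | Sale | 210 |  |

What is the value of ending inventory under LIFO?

Ending inventory = $14,566.85

Jul 6, 109 sold [LIFO — newest first]: 74 @ $23.25 + 35 @ $20.35 = $2,432.75
Jul 12, 210 sold [LIFO — newest first]: 210 @ $26.00 = $5,460.00
Total COGS = $2,432.75 + $5,460.00 = $7,892.75
Ending inventory: 216 @ $20.35 + 374 @ $24.50 + 45 @ $21.25 + 2 @ $26.00 = $14,566.85
Check: goods available $22,459.60 = COGS $7,892.75 + ending $14,566.85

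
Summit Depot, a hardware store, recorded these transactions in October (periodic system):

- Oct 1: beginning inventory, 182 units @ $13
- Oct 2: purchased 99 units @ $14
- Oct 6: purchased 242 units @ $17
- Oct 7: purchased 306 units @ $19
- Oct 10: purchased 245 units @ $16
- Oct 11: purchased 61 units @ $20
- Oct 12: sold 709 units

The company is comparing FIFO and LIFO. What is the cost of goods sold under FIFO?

FIFO COGS: 182 @ $13 + 99 @ $14 + 242 @ $17 + 186 @ $19 = $11,400
LIFO COGS: 61 @ $20 + 245 @ $16 + 306 @ $19 + 97 @ $17 = $12,603

COGS = $11,400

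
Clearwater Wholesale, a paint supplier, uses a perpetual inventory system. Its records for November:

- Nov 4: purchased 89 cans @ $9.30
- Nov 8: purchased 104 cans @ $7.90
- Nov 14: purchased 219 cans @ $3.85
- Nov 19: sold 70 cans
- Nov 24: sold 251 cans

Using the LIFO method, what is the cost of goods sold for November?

Nov 19, 70 sold [LIFO — newest first]: 70 @ $3.85 = $269.50
Nov 24, 251 sold [LIFO — newest first]: 149 @ $3.85 + 102 @ $7.90 = $1,379.45
Total COGS = $269.50 + $1,379.45 = $1,648.95
Ending inventory: 89 @ $9.30 + 2 @ $7.90 = $843.50

COGS = $1,648.95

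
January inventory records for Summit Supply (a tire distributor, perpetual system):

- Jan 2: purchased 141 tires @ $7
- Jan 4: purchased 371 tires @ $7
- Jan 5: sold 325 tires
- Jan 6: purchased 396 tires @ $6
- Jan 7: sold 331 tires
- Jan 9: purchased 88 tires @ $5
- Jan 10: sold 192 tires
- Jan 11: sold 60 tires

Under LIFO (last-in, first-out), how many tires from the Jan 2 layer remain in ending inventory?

88

Jan 5, 325 sold [LIFO — newest first]: 325 @ $7 = $2,275
Jan 7, 331 sold [LIFO — newest first]: 331 @ $6 = $1,986
Jan 10, 192 sold [LIFO — newest first]: 88 @ $5 + 65 @ $6 + 39 @ $7 = $1,103
Jan 11, 60 sold [LIFO — newest first]: 7 @ $7 + 53 @ $7 = $420
Total COGS = $2,275 + $1,986 + $1,103 + $420 = $5,784
Ending inventory: 88 @ $7 = $616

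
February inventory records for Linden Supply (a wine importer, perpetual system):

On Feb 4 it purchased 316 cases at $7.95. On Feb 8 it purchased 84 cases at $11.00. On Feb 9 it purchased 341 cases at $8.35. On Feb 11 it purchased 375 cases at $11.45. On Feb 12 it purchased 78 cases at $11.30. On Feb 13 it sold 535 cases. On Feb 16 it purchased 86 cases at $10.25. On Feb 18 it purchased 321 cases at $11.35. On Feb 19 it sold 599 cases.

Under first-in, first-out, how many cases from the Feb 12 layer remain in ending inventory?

Feb 13, 535 sold [FIFO — oldest first]: 316 @ $7.95 + 84 @ $11.00 + 135 @ $8.35 = $4,563.45
Feb 19, 599 sold [FIFO — oldest first]: 206 @ $8.35 + 375 @ $11.45 + 18 @ $11.30 = $6,217.25
Total COGS = $4,563.45 + $6,217.25 = $10,780.70
Ending inventory: 60 @ $11.30 + 86 @ $10.25 + 321 @ $11.35 = $5,202.85
Check: goods available $15,983.55 = COGS $10,780.70 + ending $5,202.85

60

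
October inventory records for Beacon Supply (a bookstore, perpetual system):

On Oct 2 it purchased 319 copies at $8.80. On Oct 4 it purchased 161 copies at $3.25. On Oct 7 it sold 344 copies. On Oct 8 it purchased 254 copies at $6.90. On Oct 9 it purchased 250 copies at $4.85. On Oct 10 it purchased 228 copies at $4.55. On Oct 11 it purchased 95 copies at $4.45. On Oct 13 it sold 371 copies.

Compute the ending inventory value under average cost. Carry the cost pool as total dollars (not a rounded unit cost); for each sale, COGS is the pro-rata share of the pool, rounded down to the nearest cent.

After Oct 2: 319 on hand, pool $2,807.20 (≈ $8.8000 each)
After Oct 4: 480 on hand, pool $3,330.45 (≈ $6.9384 each)
Oct 7, sell 344: 344/480 × $3,330.45 → $2,386.82
After Oct 8: 390 on hand, pool $2,696.23 (≈ $6.9134 each)
After Oct 9: 640 on hand, pool $3,908.73 (≈ $6.1074 each)
After Oct 10: 868 on hand, pool $4,946.13 (≈ $5.6983 each)
After Oct 11: 963 on hand, pool $5,368.88 (≈ $5.5752 each)
Oct 13, sell 371: 371/963 × $5,368.88 → $2,068.38
Total COGS = $2,386.82 + $2,068.38 = $4,455.20
Ending inventory (cost pool remaining) = $3,300.50

Ending inventory = $3,300.50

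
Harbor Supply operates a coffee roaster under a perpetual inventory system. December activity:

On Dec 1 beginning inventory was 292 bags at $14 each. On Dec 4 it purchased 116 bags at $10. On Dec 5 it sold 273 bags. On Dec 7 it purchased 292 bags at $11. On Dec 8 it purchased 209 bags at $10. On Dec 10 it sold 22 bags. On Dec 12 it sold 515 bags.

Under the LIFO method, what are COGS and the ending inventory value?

COGS = $9,164; ending inventory = $1,386

Dec 5, 273 sold [LIFO — newest first]: 116 @ $10 + 157 @ $14 = $3,358
Dec 10, 22 sold [LIFO — newest first]: 22 @ $10 = $220
Dec 12, 515 sold [LIFO — newest first]: 187 @ $10 + 292 @ $11 + 36 @ $14 = $5,586
Total COGS = $3,358 + $220 + $5,586 = $9,164
Ending inventory: 99 @ $14 = $1,386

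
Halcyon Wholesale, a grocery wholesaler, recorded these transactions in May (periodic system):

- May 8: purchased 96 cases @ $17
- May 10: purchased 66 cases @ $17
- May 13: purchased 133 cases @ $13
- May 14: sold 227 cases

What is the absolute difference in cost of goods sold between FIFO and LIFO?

$272

FIFO COGS: 96 @ $17 + 66 @ $17 + 65 @ $13 = $3,599
LIFO COGS: 133 @ $13 + 66 @ $17 + 28 @ $17 = $3,327
Difference = |$3,599 − $3,327| = $272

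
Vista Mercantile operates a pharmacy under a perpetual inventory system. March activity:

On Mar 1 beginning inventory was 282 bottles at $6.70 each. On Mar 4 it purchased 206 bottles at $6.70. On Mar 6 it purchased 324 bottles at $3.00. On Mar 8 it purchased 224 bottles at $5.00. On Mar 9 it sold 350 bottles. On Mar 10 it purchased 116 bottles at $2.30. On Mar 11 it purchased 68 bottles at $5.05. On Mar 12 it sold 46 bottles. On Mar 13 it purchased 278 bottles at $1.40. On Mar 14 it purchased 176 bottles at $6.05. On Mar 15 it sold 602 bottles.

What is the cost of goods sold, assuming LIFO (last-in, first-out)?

COGS = $3,592.20

Mar 9, 350 sold [LIFO — newest first]: 224 @ $5.00 + 126 @ $3.00 = $1,498.00
Mar 12, 46 sold [LIFO — newest first]: 46 @ $5.05 = $232.30
Mar 15, 602 sold [LIFO — newest first]: 176 @ $6.05 + 278 @ $1.40 + 22 @ $5.05 + 116 @ $2.30 + 10 @ $3.00 = $1,861.90
Total COGS = $1,498.00 + $232.30 + $1,861.90 = $3,592.20
Ending inventory: 282 @ $6.70 + 206 @ $6.70 + 188 @ $3.00 = $3,833.60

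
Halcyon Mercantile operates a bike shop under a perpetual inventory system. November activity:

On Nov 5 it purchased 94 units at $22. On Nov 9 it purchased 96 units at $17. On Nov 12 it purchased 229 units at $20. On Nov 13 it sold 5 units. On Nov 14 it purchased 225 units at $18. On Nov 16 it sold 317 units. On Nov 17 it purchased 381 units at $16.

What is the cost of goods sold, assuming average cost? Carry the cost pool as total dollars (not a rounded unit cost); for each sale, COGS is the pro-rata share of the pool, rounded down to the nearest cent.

COGS = $6,166.54

After Nov 5: 94 on hand, pool $2,068.00 (≈ $22.0000 each)
After Nov 9: 190 on hand, pool $3,700.00 (≈ $19.4737 each)
After Nov 12: 419 on hand, pool $8,280.00 (≈ $19.7613 each)
Nov 13, sell 5: 5/419 × $8,280.00 → $98.80
After Nov 14: 639 on hand, pool $12,231.20 (≈ $19.1412 each)
Nov 16, sell 317: 317/639 × $12,231.20 → $6,067.74
After Nov 17: 703 on hand, pool $12,259.46 (≈ $17.4388 each)
Total COGS = $98.80 + $6,067.74 = $6,166.54
Ending inventory (cost pool remaining) = $12,259.46
Check: goods available $18,426.00 = COGS $6,166.54 + ending $12,259.46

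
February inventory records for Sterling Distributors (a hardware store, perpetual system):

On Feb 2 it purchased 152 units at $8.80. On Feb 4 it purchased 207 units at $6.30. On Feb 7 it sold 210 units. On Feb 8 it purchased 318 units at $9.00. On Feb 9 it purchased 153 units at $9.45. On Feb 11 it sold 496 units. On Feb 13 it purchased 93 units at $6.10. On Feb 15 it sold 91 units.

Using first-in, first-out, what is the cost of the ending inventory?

Feb 7, 210 sold [FIFO — oldest first]: 152 @ $8.80 + 58 @ $6.30 = $1,703.00
Feb 11, 496 sold [FIFO — oldest first]: 149 @ $6.30 + 318 @ $9.00 + 29 @ $9.45 = $4,074.75
Feb 15, 91 sold [FIFO — oldest first]: 91 @ $9.45 = $859.95
Total COGS = $1,703.00 + $4,074.75 + $859.95 = $6,637.70
Ending inventory: 33 @ $9.45 + 93 @ $6.10 = $879.15

Ending inventory = $879.15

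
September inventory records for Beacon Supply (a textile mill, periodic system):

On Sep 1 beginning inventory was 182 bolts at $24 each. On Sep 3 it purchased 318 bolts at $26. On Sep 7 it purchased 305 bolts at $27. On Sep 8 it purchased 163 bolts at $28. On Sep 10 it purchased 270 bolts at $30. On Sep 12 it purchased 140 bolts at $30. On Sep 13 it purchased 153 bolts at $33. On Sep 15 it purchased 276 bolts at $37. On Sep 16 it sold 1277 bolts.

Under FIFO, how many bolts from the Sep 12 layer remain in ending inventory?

101

Sep 16, 1277 sold [FIFO — oldest first]: 182 @ $24 + 318 @ $26 + 305 @ $27 + 163 @ $28 + 270 @ $30 + 39 @ $30 = $34,705
Ending inventory: 101 @ $30 + 153 @ $33 + 276 @ $37 = $18,291
Check: goods available $52,996 = COGS $34,705 + ending $18,291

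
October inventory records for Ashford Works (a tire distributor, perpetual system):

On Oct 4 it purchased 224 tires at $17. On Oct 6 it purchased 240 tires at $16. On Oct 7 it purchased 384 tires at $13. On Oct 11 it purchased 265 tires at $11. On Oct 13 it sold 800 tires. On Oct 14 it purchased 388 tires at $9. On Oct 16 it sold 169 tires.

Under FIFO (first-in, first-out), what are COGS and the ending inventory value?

COGS = $13,971; ending inventory = $5,076

Oct 13, 800 sold [FIFO — oldest first]: 224 @ $17 + 240 @ $16 + 336 @ $13 = $12,016
Oct 16, 169 sold [FIFO — oldest first]: 48 @ $13 + 121 @ $11 = $1,955
Total COGS = $12,016 + $1,955 = $13,971
Ending inventory: 144 @ $11 + 388 @ $9 = $5,076
Check: goods available $19,047 = COGS $13,971 + ending $5,076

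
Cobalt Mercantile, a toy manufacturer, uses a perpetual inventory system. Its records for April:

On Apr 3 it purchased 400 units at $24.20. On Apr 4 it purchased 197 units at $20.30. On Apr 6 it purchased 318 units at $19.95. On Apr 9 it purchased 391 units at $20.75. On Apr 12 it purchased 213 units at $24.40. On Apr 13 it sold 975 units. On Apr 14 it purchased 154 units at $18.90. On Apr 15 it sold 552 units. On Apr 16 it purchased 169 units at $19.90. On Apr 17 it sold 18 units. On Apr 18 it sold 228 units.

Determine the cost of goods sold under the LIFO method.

COGS = $37,937.55

Apr 13, 975 sold [LIFO — newest first]: 213 @ $24.40 + 391 @ $20.75 + 318 @ $19.95 + 53 @ $20.30 = $20,730.45
Apr 15, 552 sold [LIFO — newest first]: 154 @ $18.90 + 144 @ $20.30 + 254 @ $24.20 = $11,980.60
Apr 17, 18 sold [LIFO — newest first]: 18 @ $19.90 = $358.20
Apr 18, 228 sold [LIFO — newest first]: 151 @ $19.90 + 77 @ $24.20 = $4,868.30
Total COGS = $20,730.45 + $11,980.60 + $358.20 + $4,868.30 = $37,937.55
Ending inventory: 69 @ $24.20 = $1,669.80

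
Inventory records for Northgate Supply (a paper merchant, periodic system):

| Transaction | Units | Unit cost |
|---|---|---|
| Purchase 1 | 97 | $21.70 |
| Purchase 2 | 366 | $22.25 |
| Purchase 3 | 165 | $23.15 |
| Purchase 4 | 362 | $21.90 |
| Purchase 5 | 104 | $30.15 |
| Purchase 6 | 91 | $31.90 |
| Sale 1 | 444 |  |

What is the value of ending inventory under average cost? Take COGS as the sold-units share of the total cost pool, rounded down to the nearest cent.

Ending inventory = $17,530.41

Sale 1, sell 444: 444/1185 × $28,034.45 → $10,504.04
Ending inventory (cost pool remaining) = $17,530.41
Check: goods available $28,034.45 = COGS $10,504.04 + ending $17,530.41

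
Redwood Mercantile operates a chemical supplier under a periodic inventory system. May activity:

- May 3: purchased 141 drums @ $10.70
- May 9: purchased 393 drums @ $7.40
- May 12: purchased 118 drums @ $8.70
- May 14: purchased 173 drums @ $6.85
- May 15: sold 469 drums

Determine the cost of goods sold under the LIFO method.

May 15, 469 sold [LIFO — newest first]: 173 @ $6.85 + 118 @ $8.70 + 178 @ $7.40 = $3,528.85
Ending inventory: 141 @ $10.70 + 215 @ $7.40 = $3,099.70

COGS = $3,528.85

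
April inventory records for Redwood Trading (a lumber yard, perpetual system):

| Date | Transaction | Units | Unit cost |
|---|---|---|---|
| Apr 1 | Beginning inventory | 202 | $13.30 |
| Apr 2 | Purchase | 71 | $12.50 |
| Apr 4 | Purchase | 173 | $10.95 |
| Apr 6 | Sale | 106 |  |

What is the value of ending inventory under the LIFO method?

Ending inventory = $4,307.75

Apr 6, 106 sold [LIFO — newest first]: 106 @ $10.95 = $1,160.70
Ending inventory: 202 @ $13.30 + 71 @ $12.50 + 67 @ $10.95 = $4,307.75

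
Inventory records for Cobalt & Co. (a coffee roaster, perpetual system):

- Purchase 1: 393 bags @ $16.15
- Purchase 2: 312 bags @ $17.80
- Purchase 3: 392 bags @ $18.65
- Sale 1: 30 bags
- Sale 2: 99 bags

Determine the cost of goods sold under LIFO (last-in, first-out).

Sale 1 (30) [LIFO — newest first]: 30 @ $18.65 = $559.50
Sale 2 (99) [LIFO — newest first]: 99 @ $18.65 = $1,846.35
Total COGS = $559.50 + $1,846.35 = $2,405.85
Ending inventory: 393 @ $16.15 + 312 @ $17.80 + 263 @ $18.65 = $16,805.50

COGS = $2,405.85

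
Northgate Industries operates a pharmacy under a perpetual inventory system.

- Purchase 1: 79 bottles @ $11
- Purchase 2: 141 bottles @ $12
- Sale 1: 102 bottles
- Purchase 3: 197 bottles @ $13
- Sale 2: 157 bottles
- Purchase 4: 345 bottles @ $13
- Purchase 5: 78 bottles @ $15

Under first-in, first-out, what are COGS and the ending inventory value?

COGS = $3,068; ending inventory = $7,709

Sale 1 (102) [FIFO — oldest first]: 79 @ $11 + 23 @ $12 = $1,145
Sale 2 (157) [FIFO — oldest first]: 118 @ $12 + 39 @ $13 = $1,923
Total COGS = $1,145 + $1,923 = $3,068
Ending inventory: 158 @ $13 + 345 @ $13 + 78 @ $15 = $7,709
Check: goods available $10,777 = COGS $3,068 + ending $7,709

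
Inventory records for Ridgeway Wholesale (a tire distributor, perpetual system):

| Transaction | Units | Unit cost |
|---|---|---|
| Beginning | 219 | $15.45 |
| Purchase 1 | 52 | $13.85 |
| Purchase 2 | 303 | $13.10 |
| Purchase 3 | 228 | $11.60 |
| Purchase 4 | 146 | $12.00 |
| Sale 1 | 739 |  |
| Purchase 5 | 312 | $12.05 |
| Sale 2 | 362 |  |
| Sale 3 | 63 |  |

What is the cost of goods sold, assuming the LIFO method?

Sale 1 (739) [LIFO — newest first]: 146 @ $12.00 + 228 @ $11.60 + 303 @ $13.10 + 52 @ $13.85 + 10 @ $15.45 = $9,240.80
Sale 2 (362) [LIFO — newest first]: 312 @ $12.05 + 50 @ $15.45 = $4,532.10
Sale 3 (63) [LIFO — newest first]: 63 @ $15.45 = $973.35
Total COGS = $9,240.80 + $4,532.10 + $973.35 = $14,746.25
Ending inventory: 96 @ $15.45 = $1,483.20

COGS = $14,746.25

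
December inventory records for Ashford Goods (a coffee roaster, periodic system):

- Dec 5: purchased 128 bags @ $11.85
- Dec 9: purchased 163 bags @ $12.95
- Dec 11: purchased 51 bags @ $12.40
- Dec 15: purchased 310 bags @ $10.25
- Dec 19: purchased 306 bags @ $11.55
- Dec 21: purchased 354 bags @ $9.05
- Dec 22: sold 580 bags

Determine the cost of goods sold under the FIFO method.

COGS = $6,699.55

Dec 22, 580 sold [FIFO — oldest first]: 128 @ $11.85 + 163 @ $12.95 + 51 @ $12.40 + 238 @ $10.25 = $6,699.55
Ending inventory: 72 @ $10.25 + 306 @ $11.55 + 354 @ $9.05 = $7,476.00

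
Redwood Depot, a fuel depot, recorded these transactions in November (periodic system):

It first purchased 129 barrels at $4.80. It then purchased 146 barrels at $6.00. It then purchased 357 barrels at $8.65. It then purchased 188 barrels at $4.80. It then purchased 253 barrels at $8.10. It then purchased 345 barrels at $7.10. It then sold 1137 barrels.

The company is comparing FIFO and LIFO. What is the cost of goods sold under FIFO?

FIFO COGS: 129 @ $4.80 + 146 @ $6.00 + 357 @ $8.65 + 188 @ $4.80 + 253 @ $8.10 + 64 @ $7.10 = $7,989.35
LIFO COGS: 345 @ $7.10 + 253 @ $8.10 + 188 @ $4.80 + 351 @ $8.65 = $8,437.35

COGS = $7,989.35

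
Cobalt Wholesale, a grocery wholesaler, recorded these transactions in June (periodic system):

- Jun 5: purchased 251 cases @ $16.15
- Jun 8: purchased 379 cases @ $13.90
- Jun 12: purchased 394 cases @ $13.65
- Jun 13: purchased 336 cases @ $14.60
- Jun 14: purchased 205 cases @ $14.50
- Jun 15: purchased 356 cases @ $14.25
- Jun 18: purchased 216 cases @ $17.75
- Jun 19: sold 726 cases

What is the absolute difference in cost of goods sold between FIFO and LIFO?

$507.85

FIFO COGS: 251 @ $16.15 + 379 @ $13.90 + 96 @ $13.65 = $10,632.15
LIFO COGS: 216 @ $17.75 + 356 @ $14.25 + 154 @ $14.50 = $11,140.00
Difference = |$10,632.15 − $11,140.00| = $507.85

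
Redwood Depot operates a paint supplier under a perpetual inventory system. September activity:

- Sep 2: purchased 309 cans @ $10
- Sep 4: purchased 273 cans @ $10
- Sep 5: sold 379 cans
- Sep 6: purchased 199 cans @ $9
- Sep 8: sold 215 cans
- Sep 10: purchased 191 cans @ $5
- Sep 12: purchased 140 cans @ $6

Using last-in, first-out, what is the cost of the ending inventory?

Sep 5, 379 sold [LIFO — newest first]: 273 @ $10 + 106 @ $10 = $3,790
Sep 8, 215 sold [LIFO — newest first]: 199 @ $9 + 16 @ $10 = $1,951
Total COGS = $3,790 + $1,951 = $5,741
Ending inventory: 187 @ $10 + 191 @ $5 + 140 @ $6 = $3,665

Ending inventory = $3,665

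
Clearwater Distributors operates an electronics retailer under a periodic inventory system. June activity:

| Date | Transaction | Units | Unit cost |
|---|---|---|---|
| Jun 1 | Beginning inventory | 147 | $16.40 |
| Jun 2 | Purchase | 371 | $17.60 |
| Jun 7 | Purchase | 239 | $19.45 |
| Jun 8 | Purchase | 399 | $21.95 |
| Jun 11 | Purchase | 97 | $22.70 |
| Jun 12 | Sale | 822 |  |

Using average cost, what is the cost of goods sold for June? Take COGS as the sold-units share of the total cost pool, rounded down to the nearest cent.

Jun 12, sell 822: 822/1253 × $24,548.90 → $16,104.70
Ending inventory (cost pool remaining) = $8,444.20

COGS = $16,104.70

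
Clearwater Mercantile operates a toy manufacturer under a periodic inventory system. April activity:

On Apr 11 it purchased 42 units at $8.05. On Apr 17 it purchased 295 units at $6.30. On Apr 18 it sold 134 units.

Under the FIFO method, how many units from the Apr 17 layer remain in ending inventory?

Apr 18, 134 sold [FIFO — oldest first]: 42 @ $8.05 + 92 @ $6.30 = $917.70
Ending inventory: 203 @ $6.30 = $1,278.90

203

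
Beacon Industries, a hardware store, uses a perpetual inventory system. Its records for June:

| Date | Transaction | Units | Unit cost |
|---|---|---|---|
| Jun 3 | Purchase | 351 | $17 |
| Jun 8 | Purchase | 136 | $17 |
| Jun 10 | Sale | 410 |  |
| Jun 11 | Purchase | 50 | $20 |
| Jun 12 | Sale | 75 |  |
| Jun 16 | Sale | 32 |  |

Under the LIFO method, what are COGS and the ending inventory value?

COGS = $8,939; ending inventory = $340

Jun 10, 410 sold [LIFO — newest first]: 136 @ $17 + 274 @ $17 = $6,970
Jun 12, 75 sold [LIFO — newest first]: 50 @ $20 + 25 @ $17 = $1,425
Jun 16, 32 sold [LIFO — newest first]: 32 @ $17 = $544
Total COGS = $6,970 + $1,425 + $544 = $8,939
Ending inventory: 20 @ $17 = $340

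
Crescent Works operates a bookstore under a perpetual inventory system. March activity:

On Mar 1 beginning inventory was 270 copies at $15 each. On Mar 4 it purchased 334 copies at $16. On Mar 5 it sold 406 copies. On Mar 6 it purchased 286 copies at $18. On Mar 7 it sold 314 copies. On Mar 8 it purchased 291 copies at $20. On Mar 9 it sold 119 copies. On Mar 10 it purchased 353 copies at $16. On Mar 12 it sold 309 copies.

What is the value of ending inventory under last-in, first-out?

Ending inventory = $6,694

Mar 5, 406 sold [LIFO — newest first]: 334 @ $16 + 72 @ $15 = $6,424
Mar 7, 314 sold [LIFO — newest first]: 286 @ $18 + 28 @ $15 = $5,568
Mar 9, 119 sold [LIFO — newest first]: 119 @ $20 = $2,380
Mar 12, 309 sold [LIFO — newest first]: 309 @ $16 = $4,944
Total COGS = $6,424 + $5,568 + $2,380 + $4,944 = $19,316
Ending inventory: 170 @ $15 + 172 @ $20 + 44 @ $16 = $6,694
Check: goods available $26,010 = COGS $19,316 + ending $6,694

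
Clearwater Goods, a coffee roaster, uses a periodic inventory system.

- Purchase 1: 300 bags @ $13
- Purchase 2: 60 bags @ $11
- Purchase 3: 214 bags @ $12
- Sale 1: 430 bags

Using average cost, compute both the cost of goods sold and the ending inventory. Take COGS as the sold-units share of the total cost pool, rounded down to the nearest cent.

Sale 1, sell 430: 430/574 × $7,128.00 → $5,339.79
Ending inventory (cost pool remaining) = $1,788.21

COGS = $5,339.79; ending inventory = $1,788.21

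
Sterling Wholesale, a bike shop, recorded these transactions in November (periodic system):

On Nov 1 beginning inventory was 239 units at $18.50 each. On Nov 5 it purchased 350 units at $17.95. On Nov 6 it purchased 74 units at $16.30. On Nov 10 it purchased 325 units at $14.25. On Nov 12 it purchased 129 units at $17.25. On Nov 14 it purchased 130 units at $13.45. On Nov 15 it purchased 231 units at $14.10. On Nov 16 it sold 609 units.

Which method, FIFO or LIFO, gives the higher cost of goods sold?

FIFO

FIFO COGS: 239 @ $18.50 + 350 @ $17.95 + 20 @ $16.30 = $11,030.00
LIFO COGS: 231 @ $14.10 + 130 @ $13.45 + 129 @ $17.25 + 119 @ $14.25 = $8,926.60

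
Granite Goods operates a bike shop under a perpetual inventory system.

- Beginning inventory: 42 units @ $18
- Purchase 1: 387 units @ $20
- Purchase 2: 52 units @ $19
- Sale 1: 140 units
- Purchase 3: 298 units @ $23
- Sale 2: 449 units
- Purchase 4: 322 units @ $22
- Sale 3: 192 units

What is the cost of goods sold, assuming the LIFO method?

COGS = $16,846

Sale 1 (140) [LIFO — newest first]: 52 @ $19 + 88 @ $20 = $2,748
Sale 2 (449) [LIFO — newest first]: 298 @ $23 + 151 @ $20 = $9,874
Sale 3 (192) [LIFO — newest first]: 192 @ $22 = $4,224
Total COGS = $2,748 + $9,874 + $4,224 = $16,846
Ending inventory: 42 @ $18 + 148 @ $20 + 130 @ $22 = $6,576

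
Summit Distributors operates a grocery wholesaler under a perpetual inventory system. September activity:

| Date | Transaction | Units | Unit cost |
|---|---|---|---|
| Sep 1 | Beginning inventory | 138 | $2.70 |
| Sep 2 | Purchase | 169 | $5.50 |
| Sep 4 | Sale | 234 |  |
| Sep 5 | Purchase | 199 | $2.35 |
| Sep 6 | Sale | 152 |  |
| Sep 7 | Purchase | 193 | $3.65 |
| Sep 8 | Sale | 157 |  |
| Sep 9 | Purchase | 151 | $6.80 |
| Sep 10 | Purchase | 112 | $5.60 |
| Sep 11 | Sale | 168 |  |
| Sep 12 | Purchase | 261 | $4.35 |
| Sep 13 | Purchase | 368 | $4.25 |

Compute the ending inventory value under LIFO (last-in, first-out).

Ending inventory = $3,784.30

Sep 4, 234 sold [LIFO — newest first]: 169 @ $5.50 + 65 @ $2.70 = $1,105.00
Sep 6, 152 sold [LIFO — newest first]: 152 @ $2.35 = $357.20
Sep 8, 157 sold [LIFO — newest first]: 157 @ $3.65 = $573.05
Sep 11, 168 sold [LIFO — newest first]: 112 @ $5.60 + 56 @ $6.80 = $1,008.00
Total COGS = $1,105.00 + $357.20 + $573.05 + $1,008.00 = $3,043.25
Ending inventory: 73 @ $2.70 + 47 @ $2.35 + 36 @ $3.65 + 95 @ $6.80 + 261 @ $4.35 + 368 @ $4.25 = $3,784.30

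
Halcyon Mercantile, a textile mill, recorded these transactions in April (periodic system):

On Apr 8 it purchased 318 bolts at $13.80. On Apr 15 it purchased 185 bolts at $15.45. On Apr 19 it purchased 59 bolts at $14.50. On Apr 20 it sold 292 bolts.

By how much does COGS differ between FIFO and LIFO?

$346.55

FIFO COGS: 292 @ $13.80 = $4,029.60
LIFO COGS: 59 @ $14.50 + 185 @ $15.45 + 48 @ $13.80 = $4,376.15
Difference = |$4,029.60 − $4,376.15| = $346.55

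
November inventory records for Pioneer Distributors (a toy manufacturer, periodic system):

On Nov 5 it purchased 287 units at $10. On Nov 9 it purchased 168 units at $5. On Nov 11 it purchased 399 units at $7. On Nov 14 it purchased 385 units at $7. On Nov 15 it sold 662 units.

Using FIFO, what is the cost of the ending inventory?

Ending inventory = $4,039

Nov 15, 662 sold [FIFO — oldest first]: 287 @ $10 + 168 @ $5 + 207 @ $7 = $5,159
Ending inventory: 192 @ $7 + 385 @ $7 = $4,039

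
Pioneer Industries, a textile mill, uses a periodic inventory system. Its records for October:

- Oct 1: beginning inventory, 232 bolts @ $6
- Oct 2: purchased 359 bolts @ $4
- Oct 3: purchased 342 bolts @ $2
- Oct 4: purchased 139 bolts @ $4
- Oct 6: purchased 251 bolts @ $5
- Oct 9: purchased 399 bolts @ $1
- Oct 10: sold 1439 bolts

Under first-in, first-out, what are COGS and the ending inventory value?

Oct 10, 1439 sold [FIFO — oldest first]: 232 @ $6 + 359 @ $4 + 342 @ $2 + 139 @ $4 + 251 @ $5 + 116 @ $1 = $5,439
Ending inventory: 283 @ $1 = $283

COGS = $5,439; ending inventory = $283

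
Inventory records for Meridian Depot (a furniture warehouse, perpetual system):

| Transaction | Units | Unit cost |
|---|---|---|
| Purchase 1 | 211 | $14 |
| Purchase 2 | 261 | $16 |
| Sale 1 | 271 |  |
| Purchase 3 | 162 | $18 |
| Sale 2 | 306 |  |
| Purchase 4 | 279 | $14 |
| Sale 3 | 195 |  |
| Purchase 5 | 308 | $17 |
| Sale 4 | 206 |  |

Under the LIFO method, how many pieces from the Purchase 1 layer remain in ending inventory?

57

Sale 1 (271) [LIFO — newest first]: 261 @ $16 + 10 @ $14 = $4,316
Sale 2 (306) [LIFO — newest first]: 162 @ $18 + 144 @ $14 = $4,932
Sale 3 (195) [LIFO — newest first]: 195 @ $14 = $2,730
Sale 4 (206) [LIFO — newest first]: 206 @ $17 = $3,502
Total COGS = $4,316 + $4,932 + $2,730 + $3,502 = $15,480
Ending inventory: 57 @ $14 + 84 @ $14 + 102 @ $17 = $3,708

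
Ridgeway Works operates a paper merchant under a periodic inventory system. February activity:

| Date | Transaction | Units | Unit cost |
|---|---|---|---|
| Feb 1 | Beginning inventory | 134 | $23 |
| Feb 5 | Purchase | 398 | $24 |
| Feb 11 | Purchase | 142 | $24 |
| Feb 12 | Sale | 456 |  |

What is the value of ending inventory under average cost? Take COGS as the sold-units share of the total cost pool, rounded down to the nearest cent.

Feb 12, sell 456: 456/674 × $16,042.00 → $10,853.34
Ending inventory (cost pool remaining) = $5,188.66
Check: goods available $16,042.00 = COGS $10,853.34 + ending $5,188.66

Ending inventory = $5,188.66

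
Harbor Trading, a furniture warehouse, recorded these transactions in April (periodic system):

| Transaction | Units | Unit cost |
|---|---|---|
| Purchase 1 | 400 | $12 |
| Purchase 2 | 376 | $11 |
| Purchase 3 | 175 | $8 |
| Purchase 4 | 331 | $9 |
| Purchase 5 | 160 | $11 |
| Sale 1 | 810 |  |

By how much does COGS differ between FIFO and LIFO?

$1,485

FIFO COGS: 400 @ $12 + 376 @ $11 + 34 @ $8 = $9,208
LIFO COGS: 160 @ $11 + 331 @ $9 + 175 @ $8 + 144 @ $11 = $7,723
Difference = |$9,208 − $7,723| = $1,485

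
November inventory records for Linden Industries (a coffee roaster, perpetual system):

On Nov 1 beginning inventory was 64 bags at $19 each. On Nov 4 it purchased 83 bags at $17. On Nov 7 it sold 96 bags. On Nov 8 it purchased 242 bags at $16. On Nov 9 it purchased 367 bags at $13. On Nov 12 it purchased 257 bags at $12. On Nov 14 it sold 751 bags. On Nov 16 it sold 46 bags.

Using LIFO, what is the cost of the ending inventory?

Nov 7, 96 sold [LIFO — newest first]: 83 @ $17 + 13 @ $19 = $1,658
Nov 14, 751 sold [LIFO — newest first]: 257 @ $12 + 367 @ $13 + 127 @ $16 = $9,887
Nov 16, 46 sold [LIFO — newest first]: 46 @ $16 = $736
Total COGS = $1,658 + $9,887 + $736 = $12,281
Ending inventory: 51 @ $19 + 69 @ $16 = $2,073
Check: goods available $14,354 = COGS $12,281 + ending $2,073

Ending inventory = $2,073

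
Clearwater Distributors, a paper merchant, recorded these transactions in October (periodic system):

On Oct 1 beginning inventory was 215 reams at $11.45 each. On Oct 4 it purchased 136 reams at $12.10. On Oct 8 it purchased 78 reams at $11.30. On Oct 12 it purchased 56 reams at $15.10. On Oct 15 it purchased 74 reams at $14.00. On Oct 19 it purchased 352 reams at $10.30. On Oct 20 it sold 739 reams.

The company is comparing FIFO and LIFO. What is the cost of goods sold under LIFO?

COGS = $8,526.55

FIFO COGS: 215 @ $11.45 + 136 @ $12.10 + 78 @ $11.30 + 56 @ $15.10 + 74 @ $14.00 + 180 @ $10.30 = $8,724.35
LIFO COGS: 352 @ $10.30 + 74 @ $14.00 + 56 @ $15.10 + 78 @ $11.30 + 136 @ $12.10 + 43 @ $11.45 = $8,526.55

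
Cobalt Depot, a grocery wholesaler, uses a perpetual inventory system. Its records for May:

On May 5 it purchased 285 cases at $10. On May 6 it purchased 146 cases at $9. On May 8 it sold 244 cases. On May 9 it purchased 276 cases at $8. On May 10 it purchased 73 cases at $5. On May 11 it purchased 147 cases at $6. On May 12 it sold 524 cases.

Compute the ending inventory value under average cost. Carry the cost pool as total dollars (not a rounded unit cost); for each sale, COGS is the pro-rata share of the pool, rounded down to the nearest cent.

After May 5: 285 on hand, pool $2,850.00 (≈ $10.0000 each)
After May 6: 431 on hand, pool $4,164.00 (≈ $9.6613 each)
May 8, sell 244: 244/431 × $4,164.00 → $2,357.34
After May 9: 463 on hand, pool $4,014.66 (≈ $8.6710 each)
After May 10: 536 on hand, pool $4,379.66 (≈ $8.1710 each)
After May 11: 683 on hand, pool $5,261.66 (≈ $7.7037 each)
May 12, sell 524: 524/683 × $5,261.66 → $4,036.76
Total COGS = $2,357.34 + $4,036.76 = $6,394.10
Ending inventory (cost pool remaining) = $1,224.90
Check: goods available $7,619.00 = COGS $6,394.10 + ending $1,224.90

Ending inventory = $1,224.90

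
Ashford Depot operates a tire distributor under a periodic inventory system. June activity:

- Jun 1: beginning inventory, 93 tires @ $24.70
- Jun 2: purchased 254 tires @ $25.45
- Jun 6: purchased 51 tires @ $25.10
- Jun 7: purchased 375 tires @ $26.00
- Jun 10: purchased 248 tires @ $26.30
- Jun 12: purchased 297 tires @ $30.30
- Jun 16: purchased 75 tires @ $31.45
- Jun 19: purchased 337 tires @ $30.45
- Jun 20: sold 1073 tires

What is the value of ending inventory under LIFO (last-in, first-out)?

Ending inventory = $16,775.50

Jun 20, 1073 sold [LIFO — newest first]: 337 @ $30.45 + 75 @ $31.45 + 297 @ $30.30 + 248 @ $26.30 + 116 @ $26.00 = $31,157.90
Ending inventory: 93 @ $24.70 + 254 @ $25.45 + 51 @ $25.10 + 259 @ $26.00 = $16,775.50
Check: goods available $47,933.40 = COGS $31,157.90 + ending $16,775.50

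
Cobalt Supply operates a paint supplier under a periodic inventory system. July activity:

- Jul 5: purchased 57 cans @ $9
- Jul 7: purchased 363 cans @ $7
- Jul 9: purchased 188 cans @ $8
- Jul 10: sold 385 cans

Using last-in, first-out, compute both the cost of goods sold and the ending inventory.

Jul 10, 385 sold [LIFO — newest first]: 188 @ $8 + 197 @ $7 = $2,883
Ending inventory: 57 @ $9 + 166 @ $7 = $1,675

COGS = $2,883; ending inventory = $1,675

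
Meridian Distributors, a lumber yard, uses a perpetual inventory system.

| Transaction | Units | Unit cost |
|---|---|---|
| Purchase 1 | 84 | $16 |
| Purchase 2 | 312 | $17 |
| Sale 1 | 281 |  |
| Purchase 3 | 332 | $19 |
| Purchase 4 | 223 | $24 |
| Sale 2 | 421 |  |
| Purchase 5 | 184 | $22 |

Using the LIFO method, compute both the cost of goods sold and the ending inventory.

Sale 1 (281) [LIFO — newest first]: 281 @ $17 = $4,777
Sale 2 (421) [LIFO — newest first]: 223 @ $24 + 198 @ $19 = $9,114
Total COGS = $4,777 + $9,114 = $13,891
Ending inventory: 84 @ $16 + 31 @ $17 + 134 @ $19 + 184 @ $22 = $8,465

COGS = $13,891; ending inventory = $8,465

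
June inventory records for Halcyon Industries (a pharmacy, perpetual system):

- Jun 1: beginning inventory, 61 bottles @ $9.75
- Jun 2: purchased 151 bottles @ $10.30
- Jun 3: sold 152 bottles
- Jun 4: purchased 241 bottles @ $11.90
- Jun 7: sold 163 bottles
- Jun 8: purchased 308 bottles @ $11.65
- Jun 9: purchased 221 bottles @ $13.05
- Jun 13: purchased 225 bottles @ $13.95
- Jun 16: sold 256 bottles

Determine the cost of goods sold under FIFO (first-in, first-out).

COGS = $6,392.65

Jun 3, 152 sold [FIFO — oldest first]: 61 @ $9.75 + 91 @ $10.30 = $1,532.05
Jun 7, 163 sold [FIFO — oldest first]: 60 @ $10.30 + 103 @ $11.90 = $1,843.70
Jun 16, 256 sold [FIFO — oldest first]: 138 @ $11.90 + 118 @ $11.65 = $3,016.90
Total COGS = $1,532.05 + $1,843.70 + $3,016.90 = $6,392.65
Ending inventory: 190 @ $11.65 + 221 @ $13.05 + 225 @ $13.95 = $8,236.30
Check: goods available $14,628.95 = COGS $6,392.65 + ending $8,236.30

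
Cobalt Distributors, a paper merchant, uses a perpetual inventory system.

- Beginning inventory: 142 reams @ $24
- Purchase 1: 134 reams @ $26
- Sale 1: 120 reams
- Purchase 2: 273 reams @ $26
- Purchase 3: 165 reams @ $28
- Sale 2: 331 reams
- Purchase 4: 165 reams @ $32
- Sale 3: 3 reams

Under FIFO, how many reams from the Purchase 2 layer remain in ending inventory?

95

Sale 1 (120) [FIFO — oldest first]: 120 @ $24 = $2,880
Sale 2 (331) [FIFO — oldest first]: 22 @ $24 + 134 @ $26 + 175 @ $26 = $8,562
Sale 3 (3) [FIFO — oldest first]: 3 @ $26 = $78
Total COGS = $2,880 + $8,562 + $78 = $11,520
Ending inventory: 95 @ $26 + 165 @ $28 + 165 @ $32 = $12,370
Check: goods available $23,890 = COGS $11,520 + ending $12,370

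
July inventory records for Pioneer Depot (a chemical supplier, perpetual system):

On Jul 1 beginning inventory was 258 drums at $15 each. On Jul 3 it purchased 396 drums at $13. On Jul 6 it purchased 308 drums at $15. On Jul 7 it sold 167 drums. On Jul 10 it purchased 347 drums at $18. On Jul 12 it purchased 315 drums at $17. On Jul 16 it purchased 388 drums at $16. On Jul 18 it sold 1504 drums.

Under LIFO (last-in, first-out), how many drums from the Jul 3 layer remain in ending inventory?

Jul 7, 167 sold [LIFO — newest first]: 167 @ $15 = $2,505
Jul 18, 1504 sold [LIFO — newest first]: 388 @ $16 + 315 @ $17 + 347 @ $18 + 141 @ $15 + 313 @ $13 = $23,993
Total COGS = $2,505 + $23,993 = $26,498
Ending inventory: 258 @ $15 + 83 @ $13 = $4,949
Check: goods available $31,447 = COGS $26,498 + ending $4,949

83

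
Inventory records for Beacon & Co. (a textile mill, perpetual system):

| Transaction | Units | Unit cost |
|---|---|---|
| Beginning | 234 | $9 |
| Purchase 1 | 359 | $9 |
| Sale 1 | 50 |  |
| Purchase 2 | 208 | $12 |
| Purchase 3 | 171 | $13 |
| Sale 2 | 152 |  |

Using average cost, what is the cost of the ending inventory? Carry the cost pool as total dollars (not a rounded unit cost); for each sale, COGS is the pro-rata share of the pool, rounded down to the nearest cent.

Ending inventory = $8,022.37

After Beginning: 234 on hand, pool $2,106.00 (≈ $9.0000 each)
After Purchase 1: 593 on hand, pool $5,337.00 (≈ $9.0000 each)
Sale 1, sell 50: 50/593 × $5,337.00 → $450.00
After Purchase 2: 751 on hand, pool $7,383.00 (≈ $9.8309 each)
After Purchase 3: 922 on hand, pool $9,606.00 (≈ $10.4187 each)
Sale 2, sell 152: 152/922 × $9,606.00 → $1,583.63
Total COGS = $450.00 + $1,583.63 = $2,033.63
Ending inventory (cost pool remaining) = $8,022.37
Check: goods available $10,056.00 = COGS $2,033.63 + ending $8,022.37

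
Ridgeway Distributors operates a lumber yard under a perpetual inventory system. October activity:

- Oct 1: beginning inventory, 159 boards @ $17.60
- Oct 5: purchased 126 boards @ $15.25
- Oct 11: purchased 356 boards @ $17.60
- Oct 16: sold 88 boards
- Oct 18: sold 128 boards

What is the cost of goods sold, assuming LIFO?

COGS = $3,801.60

Oct 16, 88 sold [LIFO — newest first]: 88 @ $17.60 = $1,548.80
Oct 18, 128 sold [LIFO — newest first]: 128 @ $17.60 = $2,252.80
Total COGS = $1,548.80 + $2,252.80 = $3,801.60
Ending inventory: 159 @ $17.60 + 126 @ $15.25 + 140 @ $17.60 = $7,183.90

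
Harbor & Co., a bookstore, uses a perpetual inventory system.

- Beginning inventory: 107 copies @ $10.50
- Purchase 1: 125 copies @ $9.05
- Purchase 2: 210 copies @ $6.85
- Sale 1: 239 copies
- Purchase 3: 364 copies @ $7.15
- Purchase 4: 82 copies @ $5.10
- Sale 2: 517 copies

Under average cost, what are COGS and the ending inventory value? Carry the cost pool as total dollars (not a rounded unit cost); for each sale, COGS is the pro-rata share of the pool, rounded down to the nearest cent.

COGS = $5,754.65; ending inventory = $959.40

After Beginning: 107 on hand, pool $1,123.50 (≈ $10.5000 each)
After Purchase 1: 232 on hand, pool $2,254.75 (≈ $9.7188 each)
After Purchase 2: 442 on hand, pool $3,693.25 (≈ $8.3558 each)
Sale 1, sell 239: 239/442 × $3,693.25 → $1,997.02
After Purchase 3: 567 on hand, pool $4,298.83 (≈ $7.5817 each)
After Purchase 4: 649 on hand, pool $4,717.03 (≈ $7.2682 each)
Sale 2, sell 517: 517/649 × $4,717.03 → $3,757.63
Total COGS = $1,997.02 + $3,757.63 = $5,754.65
Ending inventory (cost pool remaining) = $959.40
Check: goods available $6,714.05 = COGS $5,754.65 + ending $959.40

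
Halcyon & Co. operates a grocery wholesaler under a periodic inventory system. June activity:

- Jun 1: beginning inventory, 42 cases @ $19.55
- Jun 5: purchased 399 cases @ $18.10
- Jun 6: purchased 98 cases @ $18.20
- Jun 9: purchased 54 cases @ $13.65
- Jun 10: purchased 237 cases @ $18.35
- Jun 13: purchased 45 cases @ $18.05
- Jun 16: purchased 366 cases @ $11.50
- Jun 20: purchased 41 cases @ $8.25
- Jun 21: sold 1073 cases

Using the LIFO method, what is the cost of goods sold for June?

COGS = $16,428.35

Jun 21, 1073 sold [LIFO — newest first]: 41 @ $8.25 + 366 @ $11.50 + 45 @ $18.05 + 237 @ $18.35 + 54 @ $13.65 + 98 @ $18.20 + 232 @ $18.10 = $16,428.35
Ending inventory: 42 @ $19.55 + 167 @ $18.10 = $3,843.80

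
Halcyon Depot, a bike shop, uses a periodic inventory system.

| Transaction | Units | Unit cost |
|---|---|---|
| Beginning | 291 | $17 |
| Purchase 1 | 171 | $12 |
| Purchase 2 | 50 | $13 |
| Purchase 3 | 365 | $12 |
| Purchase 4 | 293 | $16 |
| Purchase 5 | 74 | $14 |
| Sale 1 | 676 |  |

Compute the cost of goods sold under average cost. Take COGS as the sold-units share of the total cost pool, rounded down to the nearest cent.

Sale 1, sell 676: 676/1244 × $17,753.00 → $9,647.12
Ending inventory (cost pool remaining) = $8,105.88

COGS = $9,647.12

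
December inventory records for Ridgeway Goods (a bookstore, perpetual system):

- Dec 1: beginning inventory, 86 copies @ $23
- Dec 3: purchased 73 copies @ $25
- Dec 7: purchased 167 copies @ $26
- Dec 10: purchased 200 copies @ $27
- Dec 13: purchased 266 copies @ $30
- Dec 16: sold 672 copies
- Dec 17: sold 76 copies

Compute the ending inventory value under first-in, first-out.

Ending inventory = $1,320

Dec 16, 672 sold [FIFO — oldest first]: 86 @ $23 + 73 @ $25 + 167 @ $26 + 200 @ $27 + 146 @ $30 = $17,925
Dec 17, 76 sold [FIFO — oldest first]: 76 @ $30 = $2,280
Total COGS = $17,925 + $2,280 = $20,205
Ending inventory: 44 @ $30 = $1,320
Check: goods available $21,525 = COGS $20,205 + ending $1,320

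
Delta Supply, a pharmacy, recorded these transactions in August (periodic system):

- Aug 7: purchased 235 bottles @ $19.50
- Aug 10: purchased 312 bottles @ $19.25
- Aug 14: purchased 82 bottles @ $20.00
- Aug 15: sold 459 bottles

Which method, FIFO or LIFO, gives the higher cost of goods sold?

FIFO COGS: 235 @ $19.50 + 224 @ $19.25 = $8,894.50
LIFO COGS: 82 @ $20.00 + 312 @ $19.25 + 65 @ $19.50 = $8,913.50

LIFO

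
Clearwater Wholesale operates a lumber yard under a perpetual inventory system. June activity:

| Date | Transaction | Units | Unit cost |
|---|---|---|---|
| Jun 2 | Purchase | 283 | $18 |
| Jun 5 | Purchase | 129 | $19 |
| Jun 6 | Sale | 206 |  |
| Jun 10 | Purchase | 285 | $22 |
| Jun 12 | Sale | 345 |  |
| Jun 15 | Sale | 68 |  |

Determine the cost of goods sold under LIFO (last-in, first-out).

COGS = $12,411

Jun 6, 206 sold [LIFO — newest first]: 129 @ $19 + 77 @ $18 = $3,837
Jun 12, 345 sold [LIFO — newest first]: 285 @ $22 + 60 @ $18 = $7,350
Jun 15, 68 sold [LIFO — newest first]: 68 @ $18 = $1,224
Total COGS = $3,837 + $7,350 + $1,224 = $12,411
Ending inventory: 78 @ $18 = $1,404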